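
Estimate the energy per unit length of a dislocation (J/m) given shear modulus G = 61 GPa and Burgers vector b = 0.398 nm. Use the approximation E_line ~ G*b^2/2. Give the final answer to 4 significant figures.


E = G*b^2/2
b = 0.398 nm = 3.98e-10 m
G = 61 GPa = 6.1e+10 Pa
E = 0.5 * 6.1e+10 * (3.98e-10)^2
E = 4.831e-09 J/m


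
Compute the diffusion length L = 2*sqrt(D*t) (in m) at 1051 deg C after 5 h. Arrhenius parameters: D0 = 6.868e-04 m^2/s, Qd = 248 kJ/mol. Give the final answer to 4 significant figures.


Step 1: D = D0 * exp(-Qd/(R*T))
T = 1324.15 K
D = 6.868e-04 * exp(-248e3 / (8.314 * 1324.15)) = 1.13098e-13 m^2/s
Step 2: L = 2*sqrt(D*t)
t = 5 h = 18000 s
L = 2*sqrt(1.13098e-13 * 18000) = 9.024e-05 m


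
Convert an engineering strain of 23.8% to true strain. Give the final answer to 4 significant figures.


epsilon_true = ln(1 + epsilon_eng)
epsilon_true = ln(1 + 0.238)
epsilon_true = 0.2135


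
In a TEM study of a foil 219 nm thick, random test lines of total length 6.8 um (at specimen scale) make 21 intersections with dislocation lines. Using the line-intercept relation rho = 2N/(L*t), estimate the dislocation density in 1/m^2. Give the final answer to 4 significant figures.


rho = 2N / (L * t)
L = 6.8 um = 6.8e-06 m, t = 219 nm = 2.19e-07 m
rho = 2 * 21 / (6.8e-06 * 2.19e-07)
rho = 2.82e+13 1/m^2


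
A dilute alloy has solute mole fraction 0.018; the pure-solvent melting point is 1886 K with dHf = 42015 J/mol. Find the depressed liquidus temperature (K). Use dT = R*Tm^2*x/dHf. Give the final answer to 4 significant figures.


dT = R*Tm^2*x / dHf
dT = 8.314 * 1886^2 * 0.018 / 42015
dT = 12.6696 K
T_new = 1886 - 12.6696 = 1873 K


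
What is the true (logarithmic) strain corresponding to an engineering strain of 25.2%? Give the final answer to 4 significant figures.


epsilon_true = ln(1 + epsilon_eng)
epsilon_true = ln(1 + 0.252)
epsilon_true = 0.2247


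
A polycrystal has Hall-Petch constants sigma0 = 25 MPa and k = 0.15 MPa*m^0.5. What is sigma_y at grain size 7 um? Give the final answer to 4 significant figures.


sigma_y = sigma0 + k / sqrt(d)
d = 7 um = 7e-06 m
sigma_y = 25 + 0.15 / sqrt(7e-06)
sigma_y = 81.69 MPa


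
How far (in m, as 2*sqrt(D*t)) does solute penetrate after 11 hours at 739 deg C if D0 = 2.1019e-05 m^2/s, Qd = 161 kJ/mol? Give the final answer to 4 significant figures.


Step 1: D = D0 * exp(-Qd/(R*T))
T = 1012.15 K
D = 2.1019e-05 * exp(-161e3 / (8.314 * 1012.15)) = 1.03154e-13 m^2/s
Step 2: L = 2*sqrt(D*t)
t = 11 h = 39600 s
L = 2*sqrt(1.03154e-13 * 39600) = 1.278e-04 m


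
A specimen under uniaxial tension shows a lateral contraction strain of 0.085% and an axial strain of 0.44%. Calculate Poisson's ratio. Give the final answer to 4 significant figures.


nu = -epsilon_lat / epsilon_axial
Lateral strain is contraction (negative), so using magnitudes:
nu = 0.085 / 0.44
nu = 0.1932


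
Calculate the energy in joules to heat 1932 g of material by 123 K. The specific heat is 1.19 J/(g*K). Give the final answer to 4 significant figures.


Q = m * cp * dT
Q = 1932 * 1.19 * 123
Q = 282800 J


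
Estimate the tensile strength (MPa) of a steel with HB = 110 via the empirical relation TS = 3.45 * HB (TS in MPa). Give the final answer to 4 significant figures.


TS (MPa) = 3.45 * HB
TS = 3.45 * 110
TS = 379.5 MPa


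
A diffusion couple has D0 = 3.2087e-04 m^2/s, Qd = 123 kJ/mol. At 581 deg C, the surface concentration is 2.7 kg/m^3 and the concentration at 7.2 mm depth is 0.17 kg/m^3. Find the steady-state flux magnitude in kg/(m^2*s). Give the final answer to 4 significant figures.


Step 1: D = D0 * exp(-Qd/(R*T))
T = 581 + 273.15 = 854.15 K
D = 3.2087e-04 * exp(-123e3 / (8.314 * 854.15)) = 9.64101e-12 m^2/s
Step 2: J = D * (C1 - C2) / dx
J = 9.64101e-12 * (2.7 - 0.17) / 7.2e-03
J = 3.388e-09 kg/(m^2*s)


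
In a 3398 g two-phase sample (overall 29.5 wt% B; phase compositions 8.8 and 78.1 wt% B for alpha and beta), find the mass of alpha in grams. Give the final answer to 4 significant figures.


f_alpha = (C_beta - C0) / (C_beta - C_alpha)
f_alpha = (78.1 - 29.5) / (78.1 - 8.8) = 0.701299
m_alpha = f_alpha * m_total = 0.701299 * 3398 = 2383 g


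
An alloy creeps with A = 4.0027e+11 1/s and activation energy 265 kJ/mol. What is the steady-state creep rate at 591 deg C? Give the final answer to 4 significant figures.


rate = A * exp(-Q / (R*T))
T = 591 + 273.15 = 864.15 K
rate = 4.0027e+11 * exp(-265e3 / (8.314 * 864.15))
rate = 3.833e-05 1/s


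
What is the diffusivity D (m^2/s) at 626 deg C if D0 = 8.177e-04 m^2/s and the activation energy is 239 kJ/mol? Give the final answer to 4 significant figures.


D = D0 * exp(-Qd / (R*T))
T = 899.15 K
D = 8.177e-04 * exp(-239e3 / (8.314 * 899.15))
D = 1.066e-17 m^2/s


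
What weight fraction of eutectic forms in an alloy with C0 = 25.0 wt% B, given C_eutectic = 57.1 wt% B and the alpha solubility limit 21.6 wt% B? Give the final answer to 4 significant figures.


f_primary = (C_e - C0) / (C_e - C_alpha_max)
f_primary = (57.1 - 25.0) / (57.1 - 21.6)
f_primary = 0.904225
f_eutectic = 1 - 0.904225 = 0.09577


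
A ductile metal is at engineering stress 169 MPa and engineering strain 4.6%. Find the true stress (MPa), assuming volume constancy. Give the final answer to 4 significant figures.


sigma_true = sigma_eng * (1 + epsilon_eng)
sigma_true = 169 * (1 + 0.046)
sigma_true = 176.8 MPa


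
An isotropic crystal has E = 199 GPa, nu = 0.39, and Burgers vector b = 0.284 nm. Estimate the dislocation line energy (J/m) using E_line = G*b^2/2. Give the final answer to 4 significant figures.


Step 1: G = E / (2*(1+nu))
G = 199 / (2*(1+0.39)) = 71.5827 GPa = 7.15827e+10 Pa
Step 2: E_line = G*b^2/2
b = 0.284 nm = 2.84e-10 m
E_line = 0.5 * 7.15827e+10 * (2.84e-10)^2 = 2.887e-09 J/m


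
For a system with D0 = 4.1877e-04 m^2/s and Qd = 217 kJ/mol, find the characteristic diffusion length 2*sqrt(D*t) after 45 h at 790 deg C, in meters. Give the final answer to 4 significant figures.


Step 1: D = D0 * exp(-Qd/(R*T))
T = 1063.15 K
D = 4.1877e-04 * exp(-217e3 / (8.314 * 1063.15)) = 9.11918e-15 m^2/s
Step 2: L = 2*sqrt(D*t)
t = 45 h = 162000 s
L = 2*sqrt(9.11918e-15 * 162000) = 7.687e-05 m


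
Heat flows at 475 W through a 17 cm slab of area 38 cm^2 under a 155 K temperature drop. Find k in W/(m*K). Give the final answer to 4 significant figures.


k = Q*L / (A*dT)
L = 0.17 m, A = 3.8e-03 m^2
k = 475 * 0.17 / (3.8e-03 * 155)
k = 137.1 W/(m*K)


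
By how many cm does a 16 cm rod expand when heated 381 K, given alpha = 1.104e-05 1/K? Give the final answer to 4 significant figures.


dL = L0 * alpha * dT
dL = 16 * 1.104e-05 * 381
dL = 0.0673 cm


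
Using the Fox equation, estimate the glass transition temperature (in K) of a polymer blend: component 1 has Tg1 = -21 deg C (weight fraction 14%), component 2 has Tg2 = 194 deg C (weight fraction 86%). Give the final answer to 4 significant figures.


1/Tg = w1/Tg1 + w2/Tg2 (in Kelvin)
Tg1 = 252.15 K, Tg2 = 467.15 K
1/Tg = 0.14/252.15 + 0.86/467.15
Tg = 417.3 K


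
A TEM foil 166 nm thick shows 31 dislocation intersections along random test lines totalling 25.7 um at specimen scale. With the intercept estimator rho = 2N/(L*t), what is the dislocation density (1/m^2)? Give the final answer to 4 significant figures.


rho = 2N / (L * t)
L = 25.7 um = 2.57e-05 m, t = 166 nm = 1.66e-07 m
rho = 2 * 31 / (2.57e-05 * 1.66e-07)
rho = 1.453e+13 1/m^2


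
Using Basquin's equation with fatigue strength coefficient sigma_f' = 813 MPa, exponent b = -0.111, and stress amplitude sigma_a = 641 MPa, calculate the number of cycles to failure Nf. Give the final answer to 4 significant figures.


sigma_a = sigma_f' * (2*Nf)^b
2*Nf = (sigma_a / sigma_f')^(1/b)
2*Nf = (641 / 813)^(1/-0.111)
2*Nf = 8.51182
Nf = 4.256 cycles


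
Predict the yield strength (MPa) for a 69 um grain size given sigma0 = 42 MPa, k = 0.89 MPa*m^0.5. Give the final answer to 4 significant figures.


sigma_y = sigma0 + k / sqrt(d)
d = 69 um = 6.9e-05 m
sigma_y = 42 + 0.89 / sqrt(6.9e-05)
sigma_y = 149.1 MPa


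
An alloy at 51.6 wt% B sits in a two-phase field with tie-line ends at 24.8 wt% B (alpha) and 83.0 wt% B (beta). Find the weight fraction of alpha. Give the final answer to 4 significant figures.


f_alpha = (C_beta - C0) / (C_beta - C_alpha)
f_alpha = (83.0 - 51.6) / (83.0 - 24.8)
f_alpha = 0.5395


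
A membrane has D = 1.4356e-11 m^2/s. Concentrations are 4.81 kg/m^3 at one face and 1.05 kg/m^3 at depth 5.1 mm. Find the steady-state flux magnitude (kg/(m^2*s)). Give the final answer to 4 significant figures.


J = -D * (dC/dx) = D * (C1 - C2) / dx
J = 1.4356e-11 * (4.81 - 1.05) / 5.1e-03
J = 1.058e-08 kg/(m^2*s)


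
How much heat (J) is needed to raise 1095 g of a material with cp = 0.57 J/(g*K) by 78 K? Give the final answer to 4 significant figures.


Q = m * cp * dT
Q = 1095 * 0.57 * 78
Q = 48680 J


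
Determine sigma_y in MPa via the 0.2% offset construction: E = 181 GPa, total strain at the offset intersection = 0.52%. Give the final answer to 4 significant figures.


Offset strain = 0.002
Elastic strain at yield = total_strain - offset = 5.2e-03 - 0.002 = 3.2e-03
sigma_y = E * elastic_strain = 181000 * 3.2e-03
sigma_y = 579.2 MPa


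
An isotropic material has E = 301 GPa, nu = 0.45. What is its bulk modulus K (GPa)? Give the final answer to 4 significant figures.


K = E / (3*(1-2*nu))
K = 301 / (3*(1-2*0.45))
K = 1003 GPa


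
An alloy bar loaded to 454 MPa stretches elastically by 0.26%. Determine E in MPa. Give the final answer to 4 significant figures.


E = sigma / epsilon
epsilon = 0.26% = 2.6e-03
E = 454 / 2.6e-03
E = 174600 MPa


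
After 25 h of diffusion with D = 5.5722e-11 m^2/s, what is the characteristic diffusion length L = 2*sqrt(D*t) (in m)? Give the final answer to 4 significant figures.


t = 25 hr = 90000 s
Diffusion length = 2*sqrt(D*t)
= 2*sqrt(5.5722e-11 * 90000)
= 4.479e-03 m


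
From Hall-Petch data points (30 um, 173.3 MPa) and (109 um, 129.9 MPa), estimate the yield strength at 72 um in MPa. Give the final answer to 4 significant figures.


sigma_y = sigma0 + k / sqrt(d)
1/sqrt(d1) = 1/sqrt(3e-05) = 182.574;  1/sqrt(d2) = 95.7826
k = (sigma1 - sigma2) / (1/sqrt(d1) - 1/sqrt(d2)) = (173.3 - 129.9) / (182.574 - 95.7826) = 0.500049 MPa*m^0.5
sigma0 = sigma1 - k/sqrt(d1) = 173.3 - 0.500049*182.574 = 82.004 MPa
sigma_y(d3) = 82.004 + 0.500049 / sqrt(7.2e-05) = 140.9 MPa


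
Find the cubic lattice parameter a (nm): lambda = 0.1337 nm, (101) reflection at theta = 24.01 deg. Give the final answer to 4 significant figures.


d = lambda / (2*sin(theta))
d = 0.1337 / (2*sin(24.01 deg))
d = 0.164293 nm
a = d * sqrt(h^2+k^2+l^2) = 0.164293 * sqrt(2)
a = 0.2323 nm


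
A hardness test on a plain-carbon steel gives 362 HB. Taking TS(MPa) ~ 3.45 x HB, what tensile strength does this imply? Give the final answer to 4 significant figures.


TS (MPa) = 3.45 * HB
TS = 3.45 * 362
TS = 1249 MPa


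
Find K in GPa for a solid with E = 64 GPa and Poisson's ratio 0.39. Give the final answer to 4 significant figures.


K = E / (3*(1-2*nu))
K = 64 / (3*(1-2*0.39))
K = 96.97 GPa


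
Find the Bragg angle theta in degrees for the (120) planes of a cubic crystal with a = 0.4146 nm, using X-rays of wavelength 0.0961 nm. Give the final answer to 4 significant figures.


d = a / sqrt(h^2+k^2+l^2)
d = 0.4146 / sqrt(5) = 0.185415 nm
lambda = 2*d*sin(theta)  =>  sin(theta) = lambda / (2*d)
sin(theta) = 0.0961 / (2 * 0.185415) = 0.259149
theta = 15.02 deg


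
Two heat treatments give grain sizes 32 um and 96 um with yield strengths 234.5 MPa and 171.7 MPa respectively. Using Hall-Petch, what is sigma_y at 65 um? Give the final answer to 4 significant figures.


sigma_y = sigma0 + k / sqrt(d)
1/sqrt(d1) = 1/sqrt(3.2e-05) = 176.777;  1/sqrt(d2) = 102.062
k = (sigma1 - sigma2) / (1/sqrt(d1) - 1/sqrt(d2)) = (234.5 - 171.7) / (176.777 - 102.062) = 0.840532 MPa*m^0.5
sigma0 = sigma1 - k/sqrt(d1) = 234.5 - 0.840532*176.777 = 85.9136 MPa
sigma_y(d3) = 85.9136 + 0.840532 / sqrt(6.5e-05) = 190.2 MPa


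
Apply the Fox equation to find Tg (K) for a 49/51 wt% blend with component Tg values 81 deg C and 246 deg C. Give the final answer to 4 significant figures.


1/Tg = w1/Tg1 + w2/Tg2 (in Kelvin)
Tg1 = 354.15 K, Tg2 = 519.15 K
1/Tg = 0.49/354.15 + 0.51/519.15
Tg = 422.7 K


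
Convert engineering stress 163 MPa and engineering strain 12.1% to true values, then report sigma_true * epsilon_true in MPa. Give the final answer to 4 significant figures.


sigma_true = sigma_eng * (1 + epsilon_eng)
sigma_true = 163 * (1 + 0.121) = 182.723 MPa
epsilon_true = ln(1 + epsilon_eng)
epsilon_true = ln(1 + 0.121) = 0.114221
sigma_true * epsilon_true = 182.723 * 0.114221 = 20.87 MPa


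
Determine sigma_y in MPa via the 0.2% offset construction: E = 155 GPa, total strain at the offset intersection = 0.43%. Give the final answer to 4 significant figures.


Offset strain = 0.002
Elastic strain at yield = total_strain - offset = 4.3e-03 - 0.002 = 2.3e-03
sigma_y = E * elastic_strain = 155000 * 2.3e-03
sigma_y = 356.5 MPa


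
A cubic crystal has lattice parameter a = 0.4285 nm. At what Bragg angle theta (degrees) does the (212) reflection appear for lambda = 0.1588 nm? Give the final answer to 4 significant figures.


d = a / sqrt(h^2+k^2+l^2)
d = 0.4285 / sqrt(9) = 0.142833 nm
lambda = 2*d*sin(theta)  =>  sin(theta) = lambda / (2*d)
sin(theta) = 0.1588 / (2 * 0.142833) = 0.555893
theta = 33.77 deg


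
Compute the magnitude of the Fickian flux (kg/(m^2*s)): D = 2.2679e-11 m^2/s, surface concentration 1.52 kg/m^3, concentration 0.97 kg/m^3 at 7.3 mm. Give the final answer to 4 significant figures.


J = -D * (dC/dx) = D * (C1 - C2) / dx
J = 2.2679e-11 * (1.52 - 0.97) / 7.3e-03
J = 1.709e-09 kg/(m^2*s)


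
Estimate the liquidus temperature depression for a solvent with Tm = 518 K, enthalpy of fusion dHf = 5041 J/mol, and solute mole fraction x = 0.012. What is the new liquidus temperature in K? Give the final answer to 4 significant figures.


dT = R*Tm^2*x / dHf
dT = 8.314 * 518^2 * 0.012 / 5041
dT = 5.31048 K
T_new = 518 - 5.31048 = 512.7 K


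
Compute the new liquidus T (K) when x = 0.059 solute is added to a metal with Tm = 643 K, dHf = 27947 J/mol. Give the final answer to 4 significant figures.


dT = R*Tm^2*x / dHf
dT = 8.314 * 643^2 * 0.059 / 27947
dT = 7.25686 K
T_new = 643 - 7.25686 = 635.7 K


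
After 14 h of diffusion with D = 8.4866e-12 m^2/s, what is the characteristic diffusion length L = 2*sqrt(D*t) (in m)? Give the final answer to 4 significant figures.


t = 14 hr = 50400 s
Diffusion length = 2*sqrt(D*t)
= 2*sqrt(8.4866e-12 * 50400)
= 1.308e-03 m


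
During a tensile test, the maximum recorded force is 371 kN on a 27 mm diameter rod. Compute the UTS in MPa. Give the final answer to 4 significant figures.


A0 = pi*(d/2)^2 = pi*(27/2)^2 = 572.555 mm^2
UTS = F_max / A0 = 371*1000 / 572.555
UTS = 648 MPa


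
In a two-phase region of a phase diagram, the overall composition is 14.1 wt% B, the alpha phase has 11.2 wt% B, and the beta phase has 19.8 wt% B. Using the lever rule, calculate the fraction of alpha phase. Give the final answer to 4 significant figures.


f_alpha = (C_beta - C0) / (C_beta - C_alpha)
f_alpha = (19.8 - 14.1) / (19.8 - 11.2)
f_alpha = 0.6628


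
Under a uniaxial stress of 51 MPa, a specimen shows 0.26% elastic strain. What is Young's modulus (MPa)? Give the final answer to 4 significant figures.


E = sigma / epsilon
epsilon = 0.26% = 2.6e-03
E = 51 / 2.6e-03
E = 19620 MPa


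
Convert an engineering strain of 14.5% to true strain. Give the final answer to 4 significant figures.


epsilon_true = ln(1 + epsilon_eng)
epsilon_true = ln(1 + 0.145)
epsilon_true = 0.1354


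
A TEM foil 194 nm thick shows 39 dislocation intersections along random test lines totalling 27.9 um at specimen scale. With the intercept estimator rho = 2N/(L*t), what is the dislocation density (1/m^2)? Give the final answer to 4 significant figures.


rho = 2N / (L * t)
L = 27.9 um = 2.79e-05 m, t = 194 nm = 1.94e-07 m
rho = 2 * 39 / (2.79e-05 * 1.94e-07)
rho = 1.441e+13 1/m^2


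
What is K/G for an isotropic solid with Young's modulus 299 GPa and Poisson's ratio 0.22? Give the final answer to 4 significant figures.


G = E / (2*(1+nu))
G = 299 / (2*(1+0.22)) = 122.541 GPa
K = E / (3*(1-2*nu))
K = 299 / (3*(1-2*0.22)) = 177.976 GPa
K/G = 177.976 / 122.541 = 1.452


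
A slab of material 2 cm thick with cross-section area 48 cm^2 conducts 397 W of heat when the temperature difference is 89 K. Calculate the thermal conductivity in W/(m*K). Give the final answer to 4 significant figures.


k = Q*L / (A*dT)
L = 0.02 m, A = 4.8e-03 m^2
k = 397 * 0.02 / (4.8e-03 * 89)
k = 18.59 W/(m*K)


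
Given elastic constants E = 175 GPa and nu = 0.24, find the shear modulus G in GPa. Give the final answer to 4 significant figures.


G = E / (2*(1+nu))
G = 175 / (2*(1+0.24))
G = 70.56 GPa


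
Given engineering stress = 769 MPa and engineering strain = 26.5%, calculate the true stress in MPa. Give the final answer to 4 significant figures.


sigma_true = sigma_eng * (1 + epsilon_eng)
sigma_true = 769 * (1 + 0.265)
sigma_true = 972.8 MPa


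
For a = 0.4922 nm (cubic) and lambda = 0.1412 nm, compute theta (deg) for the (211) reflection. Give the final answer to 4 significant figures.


d = a / sqrt(h^2+k^2+l^2)
d = 0.4922 / sqrt(6) = 0.20094 nm
lambda = 2*d*sin(theta)  =>  sin(theta) = lambda / (2*d)
sin(theta) = 0.1412 / (2 * 0.20094) = 0.351349
theta = 20.57 deg


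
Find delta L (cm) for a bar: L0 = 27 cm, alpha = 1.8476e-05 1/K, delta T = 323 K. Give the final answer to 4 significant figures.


dL = L0 * alpha * dT
dL = 27 * 1.8476e-05 * 323
dL = 0.1611 cm


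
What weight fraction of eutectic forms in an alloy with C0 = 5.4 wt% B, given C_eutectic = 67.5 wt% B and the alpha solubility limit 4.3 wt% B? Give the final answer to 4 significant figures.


f_primary = (C_e - C0) / (C_e - C_alpha_max)
f_primary = (67.5 - 5.4) / (67.5 - 4.3)
f_primary = 0.982595
f_eutectic = 1 - 0.982595 = 0.01741


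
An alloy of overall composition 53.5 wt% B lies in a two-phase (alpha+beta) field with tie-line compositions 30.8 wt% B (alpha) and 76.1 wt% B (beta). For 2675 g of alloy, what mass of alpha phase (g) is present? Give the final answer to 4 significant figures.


f_alpha = (C_beta - C0) / (C_beta - C_alpha)
f_alpha = (76.1 - 53.5) / (76.1 - 30.8) = 0.498896
m_alpha = f_alpha * m_total = 0.498896 * 2675 = 1335 g


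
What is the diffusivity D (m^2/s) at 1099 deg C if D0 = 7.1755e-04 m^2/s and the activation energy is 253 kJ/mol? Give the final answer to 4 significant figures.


D = D0 * exp(-Qd / (R*T))
T = 1372.15 K
D = 7.1755e-04 * exp(-253e3 / (8.314 * 1372.15))
D = 1.676e-13 m^2/s


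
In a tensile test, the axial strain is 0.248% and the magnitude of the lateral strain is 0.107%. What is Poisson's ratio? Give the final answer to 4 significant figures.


nu = -epsilon_lat / epsilon_axial
Lateral strain is contraction (negative), so using magnitudes:
nu = 0.107 / 0.248
nu = 0.4315


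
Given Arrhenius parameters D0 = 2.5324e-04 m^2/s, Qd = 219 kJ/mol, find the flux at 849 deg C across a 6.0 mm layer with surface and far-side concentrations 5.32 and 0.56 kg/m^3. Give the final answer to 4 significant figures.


Step 1: D = D0 * exp(-Qd/(R*T))
T = 849 + 273.15 = 1122.15 K
D = 2.5324e-04 * exp(-219e3 / (8.314 * 1122.15)) = 1.61806e-14 m^2/s
Step 2: J = D * (C1 - C2) / dx
J = 1.61806e-14 * (5.32 - 0.56) / 6e-03
J = 1.284e-11 kg/(m^2*s)


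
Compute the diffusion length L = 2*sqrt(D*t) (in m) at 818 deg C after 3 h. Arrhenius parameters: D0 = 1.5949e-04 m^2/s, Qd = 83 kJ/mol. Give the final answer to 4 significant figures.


Step 1: D = D0 * exp(-Qd/(R*T))
T = 1091.15 K
D = 1.5949e-04 * exp(-83e3 / (8.314 * 1091.15)) = 1.69544e-08 m^2/s
Step 2: L = 2*sqrt(D*t)
t = 3 h = 10800 s
L = 2*sqrt(1.69544e-08 * 10800) = 0.02706 m


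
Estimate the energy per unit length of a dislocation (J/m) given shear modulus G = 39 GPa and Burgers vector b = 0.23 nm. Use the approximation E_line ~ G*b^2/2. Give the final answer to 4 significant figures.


E = G*b^2/2
b = 0.23 nm = 2.3e-10 m
G = 39 GPa = 3.9e+10 Pa
E = 0.5 * 3.9e+10 * (2.3e-10)^2
E = 1.032e-09 J/m


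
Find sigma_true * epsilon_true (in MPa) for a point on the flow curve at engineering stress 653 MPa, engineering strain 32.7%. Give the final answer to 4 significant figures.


sigma_true = sigma_eng * (1 + epsilon_eng)
sigma_true = 653 * (1 + 0.327) = 866.531 MPa
epsilon_true = ln(1 + epsilon_eng)
epsilon_true = ln(1 + 0.327) = 0.282921
sigma_true * epsilon_true = 866.531 * 0.282921 = 245.2 MPa


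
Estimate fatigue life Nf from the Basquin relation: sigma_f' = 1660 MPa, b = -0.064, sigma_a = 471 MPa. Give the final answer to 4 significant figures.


sigma_a = sigma_f' * (2*Nf)^b
2*Nf = (sigma_a / sigma_f')^(1/b)
2*Nf = (471 / 1660)^(1/-0.064)
2*Nf = 3.53376e+08
Nf = 1.767e+08 cycles


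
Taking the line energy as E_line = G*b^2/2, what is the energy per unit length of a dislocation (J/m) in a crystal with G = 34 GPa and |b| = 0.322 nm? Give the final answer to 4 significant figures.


E = G*b^2/2
b = 0.322 nm = 3.22e-10 m
G = 34 GPa = 3.4e+10 Pa
E = 0.5 * 3.4e+10 * (3.22e-10)^2
E = 1.763e-09 J/m


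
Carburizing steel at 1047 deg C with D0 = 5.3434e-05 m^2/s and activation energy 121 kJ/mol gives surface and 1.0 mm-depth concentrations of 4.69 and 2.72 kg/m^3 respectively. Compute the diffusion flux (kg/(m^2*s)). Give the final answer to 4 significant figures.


Step 1: D = D0 * exp(-Qd/(R*T))
T = 1047 + 273.15 = 1320.15 K
D = 5.3434e-05 * exp(-121e3 / (8.314 * 1320.15)) = 8.70991e-10 m^2/s
Step 2: J = D * (C1 - C2) / dx
J = 8.70991e-10 * (4.69 - 2.72) / 1e-03
J = 1.716e-06 kg/(m^2*s)


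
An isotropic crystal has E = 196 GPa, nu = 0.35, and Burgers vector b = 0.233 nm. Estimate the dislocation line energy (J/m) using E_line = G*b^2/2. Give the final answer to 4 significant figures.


Step 1: G = E / (2*(1+nu))
G = 196 / (2*(1+0.35)) = 72.5926 GPa = 7.25926e+10 Pa
Step 2: E_line = G*b^2/2
b = 0.233 nm = 2.33e-10 m
E_line = 0.5 * 7.25926e+10 * (2.33e-10)^2 = 1.97e-09 J/m


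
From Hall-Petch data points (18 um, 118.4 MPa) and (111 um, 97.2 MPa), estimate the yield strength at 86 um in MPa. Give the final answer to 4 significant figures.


sigma_y = sigma0 + k / sqrt(d)
1/sqrt(d1) = 1/sqrt(1.8e-05) = 235.702;  1/sqrt(d2) = 94.9158
k = (sigma1 - sigma2) / (1/sqrt(d1) - 1/sqrt(d2)) = (118.4 - 97.2) / (235.702 - 94.9158) = 0.150583 MPa*m^0.5
sigma0 = sigma1 - k/sqrt(d1) = 118.4 - 0.150583*235.702 = 82.9073 MPa
sigma_y(d3) = 82.9073 + 0.150583 / sqrt(8.6e-05) = 99.15 MPa


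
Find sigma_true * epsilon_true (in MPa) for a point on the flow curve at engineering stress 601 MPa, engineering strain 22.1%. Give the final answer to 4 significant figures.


sigma_true = sigma_eng * (1 + epsilon_eng)
sigma_true = 601 * (1 + 0.221) = 733.821 MPa
epsilon_true = ln(1 + epsilon_eng)
epsilon_true = ln(1 + 0.221) = 0.19967
sigma_true * epsilon_true = 733.821 * 0.19967 = 146.5 MPa


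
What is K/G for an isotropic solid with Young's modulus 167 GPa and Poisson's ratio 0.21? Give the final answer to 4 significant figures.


G = E / (2*(1+nu))
G = 167 / (2*(1+0.21)) = 69.0083 GPa
K = E / (3*(1-2*nu))
K = 167 / (3*(1-2*0.21)) = 95.977 GPa
K/G = 95.977 / 69.0083 = 1.391


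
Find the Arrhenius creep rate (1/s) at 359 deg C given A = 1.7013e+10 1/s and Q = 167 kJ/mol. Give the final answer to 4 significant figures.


rate = A * exp(-Q / (R*T))
T = 359 + 273.15 = 632.15 K
rate = 1.7013e+10 * exp(-167e3 / (8.314 * 632.15))
rate = 2.698e-04 1/s


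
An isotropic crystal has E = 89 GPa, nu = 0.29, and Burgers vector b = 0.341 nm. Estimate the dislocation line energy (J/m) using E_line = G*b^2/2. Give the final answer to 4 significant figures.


Step 1: G = E / (2*(1+nu))
G = 89 / (2*(1+0.29)) = 34.4961 GPa = 3.44961e+10 Pa
Step 2: E_line = G*b^2/2
b = 0.341 nm = 3.41e-10 m
E_line = 0.5 * 3.44961e+10 * (3.41e-10)^2 = 2.006e-09 J/m


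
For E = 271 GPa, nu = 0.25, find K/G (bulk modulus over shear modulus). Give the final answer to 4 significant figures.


G = E / (2*(1+nu))
G = 271 / (2*(1+0.25)) = 108.4 GPa
K = E / (3*(1-2*nu))
K = 271 / (3*(1-2*0.25)) = 180.667 GPa
K/G = 180.667 / 108.4 = 1.667


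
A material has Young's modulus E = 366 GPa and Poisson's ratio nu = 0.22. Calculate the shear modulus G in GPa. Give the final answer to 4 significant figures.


G = E / (2*(1+nu))
G = 366 / (2*(1+0.22))
G = 150 GPa


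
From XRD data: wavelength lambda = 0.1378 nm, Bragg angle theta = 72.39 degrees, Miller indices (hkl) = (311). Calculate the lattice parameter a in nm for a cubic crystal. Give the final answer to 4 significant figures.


d = lambda / (2*sin(theta))
d = 0.1378 / (2*sin(72.39 deg))
d = 0.0722875 nm
a = d * sqrt(h^2+k^2+l^2) = 0.0722875 * sqrt(11)
a = 0.2398 nm


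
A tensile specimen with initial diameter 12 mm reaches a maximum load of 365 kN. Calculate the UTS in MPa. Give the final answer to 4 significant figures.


A0 = pi*(d/2)^2 = pi*(12/2)^2 = 113.097 mm^2
UTS = F_max / A0 = 365*1000 / 113.097
UTS = 3227 MPa


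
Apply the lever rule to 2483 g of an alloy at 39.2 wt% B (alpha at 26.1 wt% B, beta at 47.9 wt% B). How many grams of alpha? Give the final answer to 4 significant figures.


f_alpha = (C_beta - C0) / (C_beta - C_alpha)
f_alpha = (47.9 - 39.2) / (47.9 - 26.1) = 0.399083
m_alpha = f_alpha * m_total = 0.399083 * 2483 = 990.9 g


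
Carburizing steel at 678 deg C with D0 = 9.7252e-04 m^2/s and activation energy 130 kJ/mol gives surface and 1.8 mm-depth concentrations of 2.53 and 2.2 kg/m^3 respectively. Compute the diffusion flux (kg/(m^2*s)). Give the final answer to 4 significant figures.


Step 1: D = D0 * exp(-Qd/(R*T))
T = 678 + 273.15 = 951.15 K
D = 9.7252e-04 * exp(-130e3 / (8.314 * 951.15)) = 7.05318e-11 m^2/s
Step 2: J = D * (C1 - C2) / dx
J = 7.05318e-11 * (2.53 - 2.2) / 1.8e-03
J = 1.293e-08 kg/(m^2*s)


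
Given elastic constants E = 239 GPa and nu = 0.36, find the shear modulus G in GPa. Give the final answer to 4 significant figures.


G = E / (2*(1+nu))
G = 239 / (2*(1+0.36))
G = 87.87 GPa


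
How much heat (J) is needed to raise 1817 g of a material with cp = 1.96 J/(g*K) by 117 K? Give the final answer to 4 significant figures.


Q = m * cp * dT
Q = 1817 * 1.96 * 117
Q = 416700 J


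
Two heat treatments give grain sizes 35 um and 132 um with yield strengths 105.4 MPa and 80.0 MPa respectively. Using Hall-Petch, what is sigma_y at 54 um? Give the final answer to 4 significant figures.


sigma_y = sigma0 + k / sqrt(d)
1/sqrt(d1) = 1/sqrt(3.5e-05) = 169.031;  1/sqrt(d2) = 87.0388
k = (sigma1 - sigma2) / (1/sqrt(d1) - 1/sqrt(d2)) = (105.4 - 80.0) / (169.031 - 87.0388) = 0.309786 MPa*m^0.5
sigma0 = sigma1 - k/sqrt(d1) = 105.4 - 0.309786*169.031 = 53.0366 MPa
sigma_y(d3) = 53.0366 + 0.309786 / sqrt(5.4e-05) = 95.19 MPa


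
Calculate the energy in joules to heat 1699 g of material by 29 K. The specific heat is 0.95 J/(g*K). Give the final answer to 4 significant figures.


Q = m * cp * dT
Q = 1699 * 0.95 * 29
Q = 46810 J


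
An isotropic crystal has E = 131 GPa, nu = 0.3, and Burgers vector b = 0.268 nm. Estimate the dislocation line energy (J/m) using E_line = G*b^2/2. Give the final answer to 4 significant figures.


Step 1: G = E / (2*(1+nu))
G = 131 / (2*(1+0.3)) = 50.3846 GPa = 5.03846e+10 Pa
Step 2: E_line = G*b^2/2
b = 0.268 nm = 2.68e-10 m
E_line = 0.5 * 5.03846e+10 * (2.68e-10)^2 = 1.809e-09 J/m


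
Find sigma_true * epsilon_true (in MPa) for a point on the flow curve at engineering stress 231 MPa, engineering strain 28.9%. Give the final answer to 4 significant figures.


sigma_true = sigma_eng * (1 + epsilon_eng)
sigma_true = 231 * (1 + 0.289) = 297.759 MPa
epsilon_true = ln(1 + epsilon_eng)
epsilon_true = ln(1 + 0.289) = 0.253867
sigma_true * epsilon_true = 297.759 * 0.253867 = 75.59 MPa


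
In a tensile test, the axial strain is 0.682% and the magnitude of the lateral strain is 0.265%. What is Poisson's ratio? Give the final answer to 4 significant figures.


nu = -epsilon_lat / epsilon_axial
Lateral strain is contraction (negative), so using magnitudes:
nu = 0.265 / 0.682
nu = 0.3886


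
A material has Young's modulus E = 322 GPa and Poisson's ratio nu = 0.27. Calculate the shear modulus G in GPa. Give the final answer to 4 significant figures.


G = E / (2*(1+nu))
G = 322 / (2*(1+0.27))
G = 126.8 GPa


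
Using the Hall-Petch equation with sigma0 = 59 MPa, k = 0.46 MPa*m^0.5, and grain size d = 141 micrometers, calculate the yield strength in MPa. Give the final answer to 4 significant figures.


sigma_y = sigma0 + k / sqrt(d)
d = 141 um = 1.41e-04 m
sigma_y = 59 + 0.46 / sqrt(1.41e-04)
sigma_y = 97.74 MPa


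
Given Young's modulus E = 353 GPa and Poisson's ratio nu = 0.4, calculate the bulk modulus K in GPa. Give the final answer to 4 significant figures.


K = E / (3*(1-2*nu))
K = 353 / (3*(1-2*0.4))
K = 588.3 GPa


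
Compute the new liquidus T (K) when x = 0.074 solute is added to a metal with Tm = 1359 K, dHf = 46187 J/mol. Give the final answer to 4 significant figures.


dT = R*Tm^2*x / dHf
dT = 8.314 * 1359^2 * 0.074 / 46187
dT = 24.6015 K
T_new = 1359 - 24.6015 = 1334 K


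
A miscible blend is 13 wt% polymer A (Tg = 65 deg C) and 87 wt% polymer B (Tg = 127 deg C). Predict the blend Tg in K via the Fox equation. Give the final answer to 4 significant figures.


1/Tg = w1/Tg1 + w2/Tg2 (in Kelvin)
Tg1 = 338.15 K, Tg2 = 400.15 K
1/Tg = 0.13/338.15 + 0.87/400.15
Tg = 390.8 K


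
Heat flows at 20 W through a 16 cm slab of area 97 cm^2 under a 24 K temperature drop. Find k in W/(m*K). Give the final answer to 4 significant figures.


k = Q*L / (A*dT)
L = 0.16 m, A = 9.7e-03 m^2
k = 20 * 0.16 / (9.7e-03 * 24)
k = 13.75 W/(m*K)


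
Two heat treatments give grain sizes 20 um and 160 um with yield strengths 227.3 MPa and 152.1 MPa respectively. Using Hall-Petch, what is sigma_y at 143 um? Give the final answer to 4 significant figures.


sigma_y = sigma0 + k / sqrt(d)
1/sqrt(d1) = 1/sqrt(2e-05) = 223.607;  1/sqrt(d2) = 79.0569
k = (sigma1 - sigma2) / (1/sqrt(d1) - 1/sqrt(d2)) = (227.3 - 152.1) / (223.607 - 79.0569) = 0.520236 MPa*m^0.5
sigma0 = sigma1 - k/sqrt(d1) = 227.3 - 0.520236*223.607 = 110.972 MPa
sigma_y(d3) = 110.972 + 0.520236 / sqrt(1.43e-04) = 154.5 MPa


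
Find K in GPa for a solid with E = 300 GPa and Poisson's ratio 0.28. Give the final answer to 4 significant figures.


K = E / (3*(1-2*nu))
K = 300 / (3*(1-2*0.28))
K = 227.3 GPa


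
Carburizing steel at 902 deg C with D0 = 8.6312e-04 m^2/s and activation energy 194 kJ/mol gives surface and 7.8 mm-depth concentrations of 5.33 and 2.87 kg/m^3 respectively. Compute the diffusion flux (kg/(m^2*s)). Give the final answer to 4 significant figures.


Step 1: D = D0 * exp(-Qd/(R*T))
T = 902 + 273.15 = 1175.15 K
D = 8.6312e-04 * exp(-194e3 / (8.314 * 1175.15)) = 2.05394e-12 m^2/s
Step 2: J = D * (C1 - C2) / dx
J = 2.05394e-12 * (5.33 - 2.87) / 7.8e-03
J = 6.478e-10 kg/(m^2*s)


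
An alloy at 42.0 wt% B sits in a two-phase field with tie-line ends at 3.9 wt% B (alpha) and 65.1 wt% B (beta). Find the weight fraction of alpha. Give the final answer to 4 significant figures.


f_alpha = (C_beta - C0) / (C_beta - C_alpha)
f_alpha = (65.1 - 42.0) / (65.1 - 3.9)
f_alpha = 0.3775


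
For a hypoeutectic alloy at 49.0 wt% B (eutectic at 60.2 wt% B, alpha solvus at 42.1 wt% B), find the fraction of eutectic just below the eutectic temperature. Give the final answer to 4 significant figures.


f_primary = (C_e - C0) / (C_e - C_alpha_max)
f_primary = (60.2 - 49.0) / (60.2 - 42.1)
f_primary = 0.618785
f_eutectic = 1 - 0.618785 = 0.3812


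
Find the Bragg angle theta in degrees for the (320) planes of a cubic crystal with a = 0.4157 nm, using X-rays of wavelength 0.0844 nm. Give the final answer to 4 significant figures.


d = a / sqrt(h^2+k^2+l^2)
d = 0.4157 / sqrt(13) = 0.115294 nm
lambda = 2*d*sin(theta)  =>  sin(theta) = lambda / (2*d)
sin(theta) = 0.0844 / (2 * 0.115294) = 0.366019
theta = 21.47 deg


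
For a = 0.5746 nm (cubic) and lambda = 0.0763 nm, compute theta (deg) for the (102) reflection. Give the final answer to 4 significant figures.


d = a / sqrt(h^2+k^2+l^2)
d = 0.5746 / sqrt(5) = 0.256969 nm
lambda = 2*d*sin(theta)  =>  sin(theta) = lambda / (2*d)
sin(theta) = 0.0763 / (2 * 0.256969) = 0.148462
theta = 8.538 deg


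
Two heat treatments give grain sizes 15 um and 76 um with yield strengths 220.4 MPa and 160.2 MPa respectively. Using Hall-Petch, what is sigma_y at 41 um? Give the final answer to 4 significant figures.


sigma_y = sigma0 + k / sqrt(d)
1/sqrt(d1) = 1/sqrt(1.5e-05) = 258.199;  1/sqrt(d2) = 114.708
k = (sigma1 - sigma2) / (1/sqrt(d1) - 1/sqrt(d2)) = (220.4 - 160.2) / (258.199 - 114.708) = 0.419538 MPa*m^0.5
sigma0 = sigma1 - k/sqrt(d1) = 220.4 - 0.419538*258.199 = 112.076 MPa
sigma_y(d3) = 112.076 + 0.419538 / sqrt(4.1e-05) = 177.6 MPa


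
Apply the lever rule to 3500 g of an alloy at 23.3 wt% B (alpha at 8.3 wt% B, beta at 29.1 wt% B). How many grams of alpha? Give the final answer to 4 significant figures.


f_alpha = (C_beta - C0) / (C_beta - C_alpha)
f_alpha = (29.1 - 23.3) / (29.1 - 8.3) = 0.278846
m_alpha = f_alpha * m_total = 0.278846 * 3500 = 976 g


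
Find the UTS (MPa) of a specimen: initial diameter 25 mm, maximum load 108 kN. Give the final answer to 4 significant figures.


A0 = pi*(d/2)^2 = pi*(25/2)^2 = 490.874 mm^2
UTS = F_max / A0 = 108*1000 / 490.874
UTS = 220 MPa


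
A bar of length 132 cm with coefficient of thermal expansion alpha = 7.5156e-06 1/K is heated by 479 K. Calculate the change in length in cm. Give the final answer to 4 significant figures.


dL = L0 * alpha * dT
dL = 132 * 7.5156e-06 * 479
dL = 0.4752 cm


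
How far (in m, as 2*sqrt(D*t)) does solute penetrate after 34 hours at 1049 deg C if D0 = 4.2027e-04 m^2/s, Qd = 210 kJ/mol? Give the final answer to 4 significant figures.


Step 1: D = D0 * exp(-Qd/(R*T))
T = 1322.15 K
D = 4.2027e-04 * exp(-210e3 / (8.314 * 1322.15)) = 2.12171e-12 m^2/s
Step 2: L = 2*sqrt(D*t)
t = 34 h = 122400 s
L = 2*sqrt(2.12171e-12 * 122400) = 1.019e-03 m


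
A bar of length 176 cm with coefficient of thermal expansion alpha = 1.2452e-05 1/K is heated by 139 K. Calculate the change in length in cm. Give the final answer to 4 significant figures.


dL = L0 * alpha * dT
dL = 176 * 1.2452e-05 * 139
dL = 0.3046 cm


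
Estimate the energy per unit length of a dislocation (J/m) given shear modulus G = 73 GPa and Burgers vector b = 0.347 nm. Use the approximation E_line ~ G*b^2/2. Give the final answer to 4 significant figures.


E = G*b^2/2
b = 0.347 nm = 3.47e-10 m
G = 73 GPa = 7.3e+10 Pa
E = 0.5 * 7.3e+10 * (3.47e-10)^2
E = 4.395e-09 J/m


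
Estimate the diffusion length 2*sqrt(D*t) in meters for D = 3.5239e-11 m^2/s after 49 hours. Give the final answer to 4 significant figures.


t = 49 hr = 176400 s
Diffusion length = 2*sqrt(D*t)
= 2*sqrt(3.5239e-11 * 176400)
= 4.986e-03 m


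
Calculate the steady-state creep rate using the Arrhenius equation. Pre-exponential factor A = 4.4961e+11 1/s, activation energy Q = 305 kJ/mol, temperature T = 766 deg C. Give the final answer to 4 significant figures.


rate = A * exp(-Q / (R*T))
T = 766 + 273.15 = 1039.15 K
rate = 4.4961e+11 * exp(-305e3 / (8.314 * 1039.15))
rate = 2.094e-04 1/s


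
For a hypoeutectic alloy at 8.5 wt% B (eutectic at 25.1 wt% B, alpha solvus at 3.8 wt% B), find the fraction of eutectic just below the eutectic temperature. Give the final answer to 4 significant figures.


f_primary = (C_e - C0) / (C_e - C_alpha_max)
f_primary = (25.1 - 8.5) / (25.1 - 3.8)
f_primary = 0.779343
f_eutectic = 1 - 0.779343 = 0.2207


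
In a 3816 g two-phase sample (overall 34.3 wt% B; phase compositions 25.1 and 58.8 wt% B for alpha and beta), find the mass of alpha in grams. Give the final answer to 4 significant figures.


f_alpha = (C_beta - C0) / (C_beta - C_alpha)
f_alpha = (58.8 - 34.3) / (58.8 - 25.1) = 0.727003
m_alpha = f_alpha * m_total = 0.727003 * 3816 = 2774 g


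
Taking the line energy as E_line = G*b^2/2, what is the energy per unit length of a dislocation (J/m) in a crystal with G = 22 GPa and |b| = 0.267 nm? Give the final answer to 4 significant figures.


E = G*b^2/2
b = 0.267 nm = 2.67e-10 m
G = 22 GPa = 2.2e+10 Pa
E = 0.5 * 2.2e+10 * (2.67e-10)^2
E = 7.842e-10 J/m


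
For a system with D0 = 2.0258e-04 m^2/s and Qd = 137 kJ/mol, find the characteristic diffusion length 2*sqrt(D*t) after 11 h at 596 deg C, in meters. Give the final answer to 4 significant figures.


Step 1: D = D0 * exp(-Qd/(R*T))
T = 869.15 K
D = 2.0258e-04 * exp(-137e3 / (8.314 * 869.15)) = 1.1825e-12 m^2/s
Step 2: L = 2*sqrt(D*t)
t = 11 h = 39600 s
L = 2*sqrt(1.1825e-12 * 39600) = 4.328e-04 m


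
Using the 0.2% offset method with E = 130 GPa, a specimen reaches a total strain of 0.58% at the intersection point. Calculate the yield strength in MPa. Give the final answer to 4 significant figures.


Offset strain = 0.002
Elastic strain at yield = total_strain - offset = 5.8e-03 - 0.002 = 3.8e-03
sigma_y = E * elastic_strain = 130000 * 3.8e-03
sigma_y = 494 MPa


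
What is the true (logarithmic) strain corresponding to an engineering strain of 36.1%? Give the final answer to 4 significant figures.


epsilon_true = ln(1 + epsilon_eng)
epsilon_true = ln(1 + 0.361)
epsilon_true = 0.3082


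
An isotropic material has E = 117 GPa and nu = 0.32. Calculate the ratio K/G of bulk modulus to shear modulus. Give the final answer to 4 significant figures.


G = E / (2*(1+nu))
G = 117 / (2*(1+0.32)) = 44.3182 GPa
K = E / (3*(1-2*nu))
K = 117 / (3*(1-2*0.32)) = 108.333 GPa
K/G = 108.333 / 44.3182 = 2.444


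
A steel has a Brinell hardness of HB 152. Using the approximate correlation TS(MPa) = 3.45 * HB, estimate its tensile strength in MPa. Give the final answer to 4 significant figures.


TS (MPa) = 3.45 * HB
TS = 3.45 * 152
TS = 524.4 MPa


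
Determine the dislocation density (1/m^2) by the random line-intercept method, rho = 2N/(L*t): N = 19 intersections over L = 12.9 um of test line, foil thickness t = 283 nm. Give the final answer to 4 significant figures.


rho = 2N / (L * t)
L = 12.9 um = 1.29e-05 m, t = 283 nm = 2.83e-07 m
rho = 2 * 19 / (1.29e-05 * 2.83e-07)
rho = 1.041e+13 1/m^2


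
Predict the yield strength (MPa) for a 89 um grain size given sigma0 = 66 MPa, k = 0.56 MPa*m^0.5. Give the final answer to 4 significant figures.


sigma_y = sigma0 + k / sqrt(d)
d = 89 um = 8.9e-05 m
sigma_y = 66 + 0.56 / sqrt(8.9e-05)
sigma_y = 125.4 MPa


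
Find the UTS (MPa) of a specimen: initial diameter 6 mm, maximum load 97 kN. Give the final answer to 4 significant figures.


A0 = pi*(d/2)^2 = pi*(6/2)^2 = 28.2743 mm^2
UTS = F_max / A0 = 97*1000 / 28.2743
UTS = 3431 MPa


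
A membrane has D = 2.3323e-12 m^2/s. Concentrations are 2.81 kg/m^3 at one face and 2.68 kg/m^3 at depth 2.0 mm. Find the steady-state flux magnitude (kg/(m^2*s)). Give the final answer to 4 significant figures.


J = -D * (dC/dx) = D * (C1 - C2) / dx
J = 2.3323e-12 * (2.81 - 2.68) / 2e-03
J = 1.516e-10 kg/(m^2*s)


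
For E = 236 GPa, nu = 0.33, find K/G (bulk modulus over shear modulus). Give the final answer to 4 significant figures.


G = E / (2*(1+nu))
G = 236 / (2*(1+0.33)) = 88.7218 GPa
K = E / (3*(1-2*nu))
K = 236 / (3*(1-2*0.33)) = 231.373 GPa
K/G = 231.373 / 88.7218 = 2.608


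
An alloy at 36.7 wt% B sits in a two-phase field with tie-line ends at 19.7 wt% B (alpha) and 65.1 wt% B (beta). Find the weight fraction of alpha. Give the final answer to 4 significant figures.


f_alpha = (C_beta - C0) / (C_beta - C_alpha)
f_alpha = (65.1 - 36.7) / (65.1 - 19.7)
f_alpha = 0.6256
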